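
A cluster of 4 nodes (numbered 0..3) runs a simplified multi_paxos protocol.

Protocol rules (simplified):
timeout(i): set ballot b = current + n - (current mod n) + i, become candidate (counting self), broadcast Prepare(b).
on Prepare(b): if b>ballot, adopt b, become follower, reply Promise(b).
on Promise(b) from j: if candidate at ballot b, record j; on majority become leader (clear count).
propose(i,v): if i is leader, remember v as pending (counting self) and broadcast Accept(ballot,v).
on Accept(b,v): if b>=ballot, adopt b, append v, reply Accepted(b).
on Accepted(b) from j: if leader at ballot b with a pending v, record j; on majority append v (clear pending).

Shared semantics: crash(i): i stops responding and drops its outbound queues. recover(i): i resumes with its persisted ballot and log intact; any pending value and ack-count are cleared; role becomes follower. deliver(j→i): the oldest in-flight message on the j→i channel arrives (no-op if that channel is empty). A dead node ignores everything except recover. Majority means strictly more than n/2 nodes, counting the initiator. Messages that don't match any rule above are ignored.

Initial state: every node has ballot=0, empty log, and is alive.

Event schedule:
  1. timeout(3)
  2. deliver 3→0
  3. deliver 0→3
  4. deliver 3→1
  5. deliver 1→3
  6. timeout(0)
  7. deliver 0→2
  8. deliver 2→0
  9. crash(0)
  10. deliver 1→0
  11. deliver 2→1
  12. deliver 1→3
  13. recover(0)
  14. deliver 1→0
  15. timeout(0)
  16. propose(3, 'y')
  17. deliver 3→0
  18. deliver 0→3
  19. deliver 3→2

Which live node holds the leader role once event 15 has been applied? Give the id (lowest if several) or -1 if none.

after 1 — timeout(3): n3:cand/b7/[-]
after 2 — deliver 3→0: n0:foll/b7/[-]
after 3 — deliver 0→3: ·
after 4 — deliver 3→1: n1:foll/b7/[-]
after 5 — deliver 1→3: n3:lead/b7/[-]
after 6 — timeout(0): n0:cand/b8/[-]
after 7 — deliver 0→2: n2:foll/b8/[-]
after 8 — deliver 2→0: ·
after 9 — crash(0): n0:✗cand/b8/[-]
after 10 — deliver 1→0: ·
after 11 — deliver 2→1: ·
after 12 — deliver 1→3: ·
after 13 — recover(0): n0:foll/b8/[-]
after 14 — deliver 1→0: ·
after 15 — timeout(0): n0:cand/b12/[-]

3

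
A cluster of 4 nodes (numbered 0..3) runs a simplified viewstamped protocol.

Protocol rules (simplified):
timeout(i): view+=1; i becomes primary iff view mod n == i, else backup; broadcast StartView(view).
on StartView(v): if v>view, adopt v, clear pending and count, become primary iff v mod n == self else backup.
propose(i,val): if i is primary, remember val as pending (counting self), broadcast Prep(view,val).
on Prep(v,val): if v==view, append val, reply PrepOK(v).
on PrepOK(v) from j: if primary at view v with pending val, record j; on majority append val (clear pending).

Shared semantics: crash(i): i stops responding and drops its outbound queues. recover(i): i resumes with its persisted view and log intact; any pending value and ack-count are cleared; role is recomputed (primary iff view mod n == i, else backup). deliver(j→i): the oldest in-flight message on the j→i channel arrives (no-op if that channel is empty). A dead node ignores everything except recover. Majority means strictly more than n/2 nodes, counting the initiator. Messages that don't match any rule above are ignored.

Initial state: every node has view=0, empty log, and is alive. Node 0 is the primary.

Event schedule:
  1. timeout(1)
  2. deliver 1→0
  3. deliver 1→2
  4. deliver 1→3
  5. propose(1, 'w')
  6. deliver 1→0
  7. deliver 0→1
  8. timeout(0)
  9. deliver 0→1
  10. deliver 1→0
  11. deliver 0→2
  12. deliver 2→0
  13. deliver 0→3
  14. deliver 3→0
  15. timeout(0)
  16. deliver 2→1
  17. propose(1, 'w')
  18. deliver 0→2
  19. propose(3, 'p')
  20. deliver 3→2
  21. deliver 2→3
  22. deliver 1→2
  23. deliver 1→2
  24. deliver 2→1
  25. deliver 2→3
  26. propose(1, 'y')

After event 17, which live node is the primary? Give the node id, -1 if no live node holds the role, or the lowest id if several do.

step 1 timeout(1): 1={prim,v=1,log=-}
step 2 deliver 1→0: 0={back,v=1,log=-}
step 3 deliver 1→2: 2={back,v=1,log=-}
step 4 deliver 1→3: 3={back,v=1,log=-}
step 5 propose(1,'w'): —
step 6 deliver 1→0: 0={back,v=1,log=w}
step 7 deliver 0→1: —
step 8 timeout(0): 0={back,v=2,log=w}
step 9 deliver 0→1: 1={back,v=2,log=-}
step 10 deliver 1→0: —
step 11 deliver 0→2: 2={prim,v=2,log=-}
step 12 deliver 2→0: —
step 13 deliver 0→3: 3={back,v=2,log=-}
step 14 deliver 3→0: —
step 15 timeout(0): 0={back,v=3,log=w}
step 16 deliver 2→1: —
step 17 propose(1,'w'): —

2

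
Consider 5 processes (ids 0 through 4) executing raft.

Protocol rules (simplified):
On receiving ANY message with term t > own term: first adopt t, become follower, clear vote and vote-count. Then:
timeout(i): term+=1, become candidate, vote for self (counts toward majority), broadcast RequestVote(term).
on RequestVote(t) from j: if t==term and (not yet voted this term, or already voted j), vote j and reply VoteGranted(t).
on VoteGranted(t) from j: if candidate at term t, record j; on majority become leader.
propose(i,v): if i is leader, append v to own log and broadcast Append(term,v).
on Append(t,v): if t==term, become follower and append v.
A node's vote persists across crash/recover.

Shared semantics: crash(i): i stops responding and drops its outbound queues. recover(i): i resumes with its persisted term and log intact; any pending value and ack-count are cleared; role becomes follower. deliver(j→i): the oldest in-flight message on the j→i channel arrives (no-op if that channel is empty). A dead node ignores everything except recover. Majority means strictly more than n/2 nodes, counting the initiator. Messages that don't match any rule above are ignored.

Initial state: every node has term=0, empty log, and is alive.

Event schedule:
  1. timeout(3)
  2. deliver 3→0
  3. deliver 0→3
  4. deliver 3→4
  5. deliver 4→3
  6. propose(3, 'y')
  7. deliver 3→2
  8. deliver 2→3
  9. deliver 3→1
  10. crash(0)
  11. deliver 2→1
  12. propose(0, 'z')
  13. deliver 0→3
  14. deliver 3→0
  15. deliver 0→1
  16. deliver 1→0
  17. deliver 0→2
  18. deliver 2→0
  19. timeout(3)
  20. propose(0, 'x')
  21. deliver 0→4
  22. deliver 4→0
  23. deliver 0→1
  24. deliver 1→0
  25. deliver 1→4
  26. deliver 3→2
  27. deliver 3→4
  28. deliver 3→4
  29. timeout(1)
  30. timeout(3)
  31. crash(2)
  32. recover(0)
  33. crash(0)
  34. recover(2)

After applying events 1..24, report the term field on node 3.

2

[1] timeout(3) → N3(cand t1 [-])
[2] deliver 3→0 → N0(foll t1 [-])
[3] deliver 0→3 → ∅
[4] deliver 3→4 → N4(foll t1 [-])
[5] deliver 4→3 → N3(lead t1 [-])
[6] propose(3,'y') → N3(lead t1 [y])
[7] deliver 3→2 → N2(foll t1 [-])
[8] deliver 2→3 → ∅
[9] deliver 3→1 → N1(foll t1 [-])
[10] crash(0) → N0(✗foll t1 [-])
[11] deliver 2→1 → ∅
[12] propose(0,'z') → ∅
[13] deliver 0→3 → ∅
[14] deliver 3→0 → ∅
[15] deliver 0→1 → ∅
[16] deliver 1→0 → ∅
[17] deliver 0→2 → ∅
[18] deliver 2→0 → ∅
[19] timeout(3) → N3(cand t2 [y])
[20] propose(0,'x') → ∅
[21] deliver 0→4 → ∅
[22] deliver 4→0 → ∅
[23] deliver 0→1 → ∅
[24] deliver 1→0 → ∅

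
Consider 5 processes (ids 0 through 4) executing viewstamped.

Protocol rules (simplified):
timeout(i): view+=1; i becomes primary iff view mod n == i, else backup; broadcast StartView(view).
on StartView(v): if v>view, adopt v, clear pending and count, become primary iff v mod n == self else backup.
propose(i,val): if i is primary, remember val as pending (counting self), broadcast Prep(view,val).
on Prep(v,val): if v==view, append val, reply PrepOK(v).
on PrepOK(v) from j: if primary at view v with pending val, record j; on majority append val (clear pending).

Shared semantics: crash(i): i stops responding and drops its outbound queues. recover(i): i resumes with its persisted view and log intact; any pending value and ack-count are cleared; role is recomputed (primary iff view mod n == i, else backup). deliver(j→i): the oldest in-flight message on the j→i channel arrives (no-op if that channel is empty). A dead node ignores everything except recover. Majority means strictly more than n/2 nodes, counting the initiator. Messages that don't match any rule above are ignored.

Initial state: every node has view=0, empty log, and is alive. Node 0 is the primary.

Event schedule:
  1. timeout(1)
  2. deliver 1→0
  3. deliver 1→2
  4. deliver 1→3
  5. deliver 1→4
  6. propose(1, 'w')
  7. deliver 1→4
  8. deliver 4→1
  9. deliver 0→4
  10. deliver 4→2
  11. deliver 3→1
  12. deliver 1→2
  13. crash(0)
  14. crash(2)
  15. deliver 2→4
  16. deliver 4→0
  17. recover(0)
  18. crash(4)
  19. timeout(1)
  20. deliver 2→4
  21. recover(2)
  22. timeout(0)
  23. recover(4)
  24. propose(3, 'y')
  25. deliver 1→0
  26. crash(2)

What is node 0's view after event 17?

after 1 — timeout(1): n1:prim/v1/[-]
after 2 — deliver 1→0: n0:back/v1/[-]
after 3 — deliver 1→2: n2:back/v1/[-]
after 4 — deliver 1→3: n3:back/v1/[-]
after 5 — deliver 1→4: n4:back/v1/[-]
after 6 — propose(1,'w'): ·
after 7 — deliver 1→4: n4:back/v1/[w]
after 8 — deliver 4→1: ·
after 9 — deliver 0→4: ·
after 10 — deliver 4→2: ·
after 11 — deliver 3→1: ·
after 12 — deliver 1→2: n2:back/v1/[w]
after 13 — crash(0): n0:✗back/v1/[-]
after 14 — crash(2): n2:✗back/v1/[w]
after 15 — deliver 2→4: ·
after 16 — deliver 4→0: ·
after 17 — recover(0): n0:back/v1/[-]

1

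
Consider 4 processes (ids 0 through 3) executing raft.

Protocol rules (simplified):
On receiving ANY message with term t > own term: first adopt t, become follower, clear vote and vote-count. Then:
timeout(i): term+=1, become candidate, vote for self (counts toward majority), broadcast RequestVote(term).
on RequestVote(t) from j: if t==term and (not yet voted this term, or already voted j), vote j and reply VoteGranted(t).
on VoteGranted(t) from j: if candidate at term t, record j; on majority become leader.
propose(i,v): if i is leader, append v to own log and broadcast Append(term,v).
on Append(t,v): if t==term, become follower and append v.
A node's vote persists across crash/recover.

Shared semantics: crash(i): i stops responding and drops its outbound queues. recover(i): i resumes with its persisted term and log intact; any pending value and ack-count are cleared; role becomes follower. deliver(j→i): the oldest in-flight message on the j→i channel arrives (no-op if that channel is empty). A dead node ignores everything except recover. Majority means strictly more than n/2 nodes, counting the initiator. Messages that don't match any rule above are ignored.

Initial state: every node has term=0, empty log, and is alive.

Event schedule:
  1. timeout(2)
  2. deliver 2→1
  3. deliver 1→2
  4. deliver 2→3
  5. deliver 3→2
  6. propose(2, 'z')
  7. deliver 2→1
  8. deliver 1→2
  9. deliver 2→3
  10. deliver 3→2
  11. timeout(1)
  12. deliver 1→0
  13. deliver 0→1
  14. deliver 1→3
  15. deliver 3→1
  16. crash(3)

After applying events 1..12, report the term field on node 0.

2

1. timeout(2):  <2:cand t1 ->
2. deliver 2→1:  <1:foll t1 ->
3. deliver 1→2:  nop
4. deliver 2→3:  <3:foll t1 ->
5. deliver 3→2:  <2:lead t1 ->
6. propose(2,'z'):  <2:lead t1 z>
7. deliver 2→1:  <1:foll t1 z>
8. deliver 1→2:  nop
9. deliver 2→3:  <3:foll t1 z>
10. deliver 3→2:  nop
11. timeout(1):  <1:cand t2 z>
12. deliver 1→0:  <0:foll t2 ->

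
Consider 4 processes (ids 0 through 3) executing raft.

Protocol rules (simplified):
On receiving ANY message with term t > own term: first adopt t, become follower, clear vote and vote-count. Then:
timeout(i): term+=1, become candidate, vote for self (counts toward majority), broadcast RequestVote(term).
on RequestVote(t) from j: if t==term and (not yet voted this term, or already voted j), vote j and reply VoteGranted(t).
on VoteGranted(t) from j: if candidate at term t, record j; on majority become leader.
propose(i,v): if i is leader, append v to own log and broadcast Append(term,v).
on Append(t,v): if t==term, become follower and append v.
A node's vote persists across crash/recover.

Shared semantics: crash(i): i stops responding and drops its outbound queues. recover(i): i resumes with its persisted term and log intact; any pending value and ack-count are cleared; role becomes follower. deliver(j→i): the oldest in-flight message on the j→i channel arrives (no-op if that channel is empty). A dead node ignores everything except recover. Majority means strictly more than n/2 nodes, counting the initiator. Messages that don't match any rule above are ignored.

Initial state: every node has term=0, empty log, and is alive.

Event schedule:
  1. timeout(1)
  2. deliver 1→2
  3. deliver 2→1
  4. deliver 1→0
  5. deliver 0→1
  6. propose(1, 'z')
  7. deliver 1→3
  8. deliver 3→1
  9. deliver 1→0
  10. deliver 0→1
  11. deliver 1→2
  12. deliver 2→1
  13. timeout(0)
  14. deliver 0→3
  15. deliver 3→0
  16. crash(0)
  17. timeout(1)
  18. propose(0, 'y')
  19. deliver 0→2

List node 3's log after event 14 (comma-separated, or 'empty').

empty

[1] timeout(1) → N1(cand t1 [-])
[2] deliver 1→2 → N2(foll t1 [-])
[3] deliver 2→1 → ∅
[4] deliver 1→0 → N0(foll t1 [-])
[5] deliver 0→1 → N1(lead t1 [-])
[6] propose(1,'z') → N1(lead t1 [z])
[7] deliver 1→3 → N3(foll t1 [-])
[8] deliver 3→1 → ∅
[9] deliver 1→0 → N0(foll t1 [z])
[10] deliver 0→1 → ∅
[11] deliver 1→2 → N2(foll t1 [z])
[12] deliver 2→1 → ∅
[13] timeout(0) → N0(cand t2 [z])
[14] deliver 0→3 → N3(foll t2 [-])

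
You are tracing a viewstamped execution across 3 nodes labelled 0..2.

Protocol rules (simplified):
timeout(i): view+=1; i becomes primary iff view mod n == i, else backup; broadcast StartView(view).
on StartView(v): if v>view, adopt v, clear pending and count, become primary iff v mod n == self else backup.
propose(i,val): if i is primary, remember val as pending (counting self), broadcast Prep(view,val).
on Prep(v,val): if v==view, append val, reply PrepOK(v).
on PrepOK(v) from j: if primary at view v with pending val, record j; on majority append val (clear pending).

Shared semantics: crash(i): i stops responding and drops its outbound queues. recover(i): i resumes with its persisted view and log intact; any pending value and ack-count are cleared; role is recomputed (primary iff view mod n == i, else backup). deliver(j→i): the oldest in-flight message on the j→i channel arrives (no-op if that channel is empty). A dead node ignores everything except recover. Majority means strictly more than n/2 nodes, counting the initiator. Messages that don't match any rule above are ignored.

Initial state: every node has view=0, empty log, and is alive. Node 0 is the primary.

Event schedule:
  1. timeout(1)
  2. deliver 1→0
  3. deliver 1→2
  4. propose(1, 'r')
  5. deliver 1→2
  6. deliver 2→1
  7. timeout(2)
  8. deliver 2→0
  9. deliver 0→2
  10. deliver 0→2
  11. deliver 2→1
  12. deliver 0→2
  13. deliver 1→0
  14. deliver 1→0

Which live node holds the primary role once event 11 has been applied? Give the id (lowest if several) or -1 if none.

after 1 — timeout(1): n1:prim/v1/[-]
after 2 — deliver 1→0: n0:back/v1/[-]
after 3 — deliver 1→2: n2:back/v1/[-]
after 4 — propose(1,'r'): ·
after 5 — deliver 1→2: n2:back/v1/[r]
after 6 — deliver 2→1: n1:prim/v1/[r]
after 7 — timeout(2): n2:prim/v2/[r]
after 8 — deliver 2→0: n0:back/v2/[-]
after 9 — deliver 0→2: ·
after 10 — deliver 0→2: ·
after 11 — deliver 2→1: n1:back/v2/[r]

2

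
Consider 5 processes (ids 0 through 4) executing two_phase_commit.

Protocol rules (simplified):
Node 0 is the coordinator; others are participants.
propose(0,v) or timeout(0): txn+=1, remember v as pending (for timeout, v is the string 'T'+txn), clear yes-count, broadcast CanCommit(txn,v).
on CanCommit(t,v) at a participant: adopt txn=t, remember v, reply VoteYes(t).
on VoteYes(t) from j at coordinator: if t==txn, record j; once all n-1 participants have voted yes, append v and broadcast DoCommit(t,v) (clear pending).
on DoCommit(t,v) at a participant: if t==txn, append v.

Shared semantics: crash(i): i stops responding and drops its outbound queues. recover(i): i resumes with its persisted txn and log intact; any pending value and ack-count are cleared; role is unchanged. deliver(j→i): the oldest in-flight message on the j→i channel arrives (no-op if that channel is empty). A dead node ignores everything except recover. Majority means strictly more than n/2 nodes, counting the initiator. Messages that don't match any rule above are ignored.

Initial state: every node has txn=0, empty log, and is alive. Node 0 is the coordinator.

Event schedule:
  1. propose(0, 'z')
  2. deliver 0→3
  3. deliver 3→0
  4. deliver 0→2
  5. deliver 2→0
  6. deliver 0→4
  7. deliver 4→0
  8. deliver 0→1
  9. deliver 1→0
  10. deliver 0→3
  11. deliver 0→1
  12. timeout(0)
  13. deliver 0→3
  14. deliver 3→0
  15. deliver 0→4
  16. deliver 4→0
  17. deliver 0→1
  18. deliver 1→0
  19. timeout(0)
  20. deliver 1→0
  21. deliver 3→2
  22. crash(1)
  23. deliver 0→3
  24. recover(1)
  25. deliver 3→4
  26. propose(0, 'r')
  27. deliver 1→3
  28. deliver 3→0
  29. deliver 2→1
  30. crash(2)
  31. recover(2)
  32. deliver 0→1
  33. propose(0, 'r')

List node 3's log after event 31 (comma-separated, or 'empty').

step 1 propose(0,'z'): 0={coor,t=1,log=-}
step 2 deliver 0→3: 3={part,t=1,log=-}
step 3 deliver 3→0: —
step 4 deliver 0→2: 2={part,t=1,log=-}
step 5 deliver 2→0: —
step 6 deliver 0→4: 4={part,t=1,log=-}
step 7 deliver 4→0: —
step 8 deliver 0→1: 1={part,t=1,log=-}
step 9 deliver 1→0: 0={coor,t=1,log=z}
step 10 deliver 0→3: 3={part,t=1,log=z}
step 11 deliver 0→1: 1={part,t=1,log=z}
step 12 timeout(0): 0={coor,t=2,log=z}
step 13 deliver 0→3: 3={part,t=2,log=z}
step 14 deliver 3→0: —
step 15 deliver 0→4: 4={part,t=1,log=z}
step 16 deliver 4→0: —
step 17 deliver 0→1: 1={part,t=2,log=z}
step 18 deliver 1→0: —
step 19 timeout(0): 0={coor,t=3,log=z}
step 20 deliver 1→0: —
step 21 deliver 3→2: —
step 22 crash(1): 1={✗part,t=2,log=z}
step 23 deliver 0→3: 3={part,t=3,log=z}
step 24 recover(1): 1={part,t=2,log=z}
step 25 deliver 3→4: —
step 26 propose(0,'r'): 0={coor,t=4,log=z}
step 27 deliver 1→3: —
step 28 deliver 3→0: —
step 29 deliver 2→1: —
step 30 crash(2): 2={✗part,t=1,log=-}
step 31 recover(2): 2={part,t=1,log=-}

z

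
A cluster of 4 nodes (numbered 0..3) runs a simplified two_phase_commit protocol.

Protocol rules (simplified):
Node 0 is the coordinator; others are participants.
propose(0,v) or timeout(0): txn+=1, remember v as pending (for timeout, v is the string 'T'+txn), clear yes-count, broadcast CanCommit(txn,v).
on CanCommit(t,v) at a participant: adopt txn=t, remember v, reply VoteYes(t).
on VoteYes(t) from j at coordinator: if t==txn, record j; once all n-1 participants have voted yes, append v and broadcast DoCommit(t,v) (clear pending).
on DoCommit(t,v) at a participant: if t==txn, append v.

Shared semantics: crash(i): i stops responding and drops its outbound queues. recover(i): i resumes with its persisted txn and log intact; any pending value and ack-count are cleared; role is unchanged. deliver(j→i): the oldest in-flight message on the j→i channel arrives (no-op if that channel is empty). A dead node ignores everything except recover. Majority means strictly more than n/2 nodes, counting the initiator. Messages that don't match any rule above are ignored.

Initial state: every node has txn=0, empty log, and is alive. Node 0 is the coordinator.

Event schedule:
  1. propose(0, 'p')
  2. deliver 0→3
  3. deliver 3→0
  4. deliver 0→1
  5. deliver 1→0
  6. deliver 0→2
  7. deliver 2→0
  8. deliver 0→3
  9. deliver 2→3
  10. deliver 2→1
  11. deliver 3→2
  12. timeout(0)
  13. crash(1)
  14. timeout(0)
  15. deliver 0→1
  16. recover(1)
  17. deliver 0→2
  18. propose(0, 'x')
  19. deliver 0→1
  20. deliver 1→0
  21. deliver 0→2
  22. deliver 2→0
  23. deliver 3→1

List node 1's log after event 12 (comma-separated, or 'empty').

[1] propose(0,'p') → N0(coor t1 [-])
[2] deliver 0→3 → N3(part t1 [-])
[3] deliver 3→0 → ∅
[4] deliver 0→1 → N1(part t1 [-])
[5] deliver 1→0 → ∅
[6] deliver 0→2 → N2(part t1 [-])
[7] deliver 2→0 → N0(coor t1 [p])
[8] deliver 0→3 → N3(part t1 [p])
[9] deliver 2→3 → ∅
[10] deliver 2→1 → ∅
[11] deliver 3→2 → ∅
[12] timeout(0) → N0(coor t2 [p])

empty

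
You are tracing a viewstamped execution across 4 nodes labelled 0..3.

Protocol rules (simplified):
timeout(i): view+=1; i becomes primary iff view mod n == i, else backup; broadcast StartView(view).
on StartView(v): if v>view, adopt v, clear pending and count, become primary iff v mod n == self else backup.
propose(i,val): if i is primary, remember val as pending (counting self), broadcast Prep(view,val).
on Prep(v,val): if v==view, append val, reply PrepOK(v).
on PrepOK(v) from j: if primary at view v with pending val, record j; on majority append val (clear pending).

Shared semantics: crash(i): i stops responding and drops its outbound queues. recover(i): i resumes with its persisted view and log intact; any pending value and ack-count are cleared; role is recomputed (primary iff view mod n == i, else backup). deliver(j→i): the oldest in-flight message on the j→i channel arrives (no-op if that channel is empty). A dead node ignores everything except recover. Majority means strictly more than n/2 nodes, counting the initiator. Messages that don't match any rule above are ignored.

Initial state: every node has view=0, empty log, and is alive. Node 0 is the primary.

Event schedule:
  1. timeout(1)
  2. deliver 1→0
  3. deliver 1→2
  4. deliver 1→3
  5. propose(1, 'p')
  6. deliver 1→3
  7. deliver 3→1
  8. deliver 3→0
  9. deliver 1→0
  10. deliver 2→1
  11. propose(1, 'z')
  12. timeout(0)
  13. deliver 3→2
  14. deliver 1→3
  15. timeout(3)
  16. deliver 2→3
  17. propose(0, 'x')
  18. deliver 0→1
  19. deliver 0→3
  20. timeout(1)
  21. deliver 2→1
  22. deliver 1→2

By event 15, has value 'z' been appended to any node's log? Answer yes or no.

[1] timeout(1) → N1(prim v1 [-])
[2] deliver 1→0 → N0(back v1 [-])
[3] deliver 1→2 → N2(back v1 [-])
[4] deliver 1→3 → N3(back v1 [-])
[5] propose(1,'p') → ∅
[6] deliver 1→3 → N3(back v1 [p])
[7] deliver 3→1 → ∅
[8] deliver 3→0 → ∅
[9] deliver 1→0 → N0(back v1 [p])
[10] deliver 2→1 → ∅
[11] propose(1,'z') → ∅
[12] timeout(0) → N0(back v2 [p])
[13] deliver 3→2 → ∅
[14] deliver 1→3 → N3(back v1 [p,z])
[15] timeout(3) → N3(back v2 [p,z])

yes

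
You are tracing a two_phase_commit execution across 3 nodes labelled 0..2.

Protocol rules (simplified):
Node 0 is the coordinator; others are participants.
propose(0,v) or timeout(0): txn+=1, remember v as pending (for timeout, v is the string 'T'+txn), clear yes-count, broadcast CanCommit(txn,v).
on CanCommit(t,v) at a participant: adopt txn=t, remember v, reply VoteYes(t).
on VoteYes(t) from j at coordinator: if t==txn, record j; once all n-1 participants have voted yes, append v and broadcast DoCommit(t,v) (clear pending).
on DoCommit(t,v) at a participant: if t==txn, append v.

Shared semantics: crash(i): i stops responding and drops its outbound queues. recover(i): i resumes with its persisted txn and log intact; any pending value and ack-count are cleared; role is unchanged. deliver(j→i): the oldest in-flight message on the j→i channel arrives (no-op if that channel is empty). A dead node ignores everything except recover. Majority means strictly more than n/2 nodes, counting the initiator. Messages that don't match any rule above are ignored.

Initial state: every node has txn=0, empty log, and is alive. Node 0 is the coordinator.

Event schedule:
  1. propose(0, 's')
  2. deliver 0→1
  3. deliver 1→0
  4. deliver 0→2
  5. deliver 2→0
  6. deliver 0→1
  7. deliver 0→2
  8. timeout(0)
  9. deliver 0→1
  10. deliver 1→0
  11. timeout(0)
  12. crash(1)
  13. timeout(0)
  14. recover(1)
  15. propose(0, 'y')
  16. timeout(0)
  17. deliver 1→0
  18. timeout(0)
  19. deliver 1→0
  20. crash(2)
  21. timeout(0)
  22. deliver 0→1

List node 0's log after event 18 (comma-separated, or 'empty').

e1 propose(0,'s'): 0[coor,t=1,-]
e2 deliver 0→1: 1[part,t=1,-]
e3 deliver 1→0: ·
e4 deliver 0→2: 2[part,t=1,-]
e5 deliver 2→0: 0[coor,t=1,s]
e6 deliver 0→1: 1[part,t=1,s]
e7 deliver 0→2: 2[part,t=1,s]
e8 timeout(0): 0[coor,t=2,s]
e9 deliver 0→1: 1[part,t=2,s]
e10 deliver 1→0: ·
e11 timeout(0): 0[coor,t=3,s]
e12 crash(1): 1[✗part,t=2,s]
e13 timeout(0): 0[coor,t=4,s]
e14 recover(1): 1[part,t=2,s]
e15 propose(0,'y'): 0[coor,t=5,s]
e16 timeout(0): 0[coor,t=6,s]
e17 deliver 1→0: ·
e18 timeout(0): 0[coor,t=7,s]

s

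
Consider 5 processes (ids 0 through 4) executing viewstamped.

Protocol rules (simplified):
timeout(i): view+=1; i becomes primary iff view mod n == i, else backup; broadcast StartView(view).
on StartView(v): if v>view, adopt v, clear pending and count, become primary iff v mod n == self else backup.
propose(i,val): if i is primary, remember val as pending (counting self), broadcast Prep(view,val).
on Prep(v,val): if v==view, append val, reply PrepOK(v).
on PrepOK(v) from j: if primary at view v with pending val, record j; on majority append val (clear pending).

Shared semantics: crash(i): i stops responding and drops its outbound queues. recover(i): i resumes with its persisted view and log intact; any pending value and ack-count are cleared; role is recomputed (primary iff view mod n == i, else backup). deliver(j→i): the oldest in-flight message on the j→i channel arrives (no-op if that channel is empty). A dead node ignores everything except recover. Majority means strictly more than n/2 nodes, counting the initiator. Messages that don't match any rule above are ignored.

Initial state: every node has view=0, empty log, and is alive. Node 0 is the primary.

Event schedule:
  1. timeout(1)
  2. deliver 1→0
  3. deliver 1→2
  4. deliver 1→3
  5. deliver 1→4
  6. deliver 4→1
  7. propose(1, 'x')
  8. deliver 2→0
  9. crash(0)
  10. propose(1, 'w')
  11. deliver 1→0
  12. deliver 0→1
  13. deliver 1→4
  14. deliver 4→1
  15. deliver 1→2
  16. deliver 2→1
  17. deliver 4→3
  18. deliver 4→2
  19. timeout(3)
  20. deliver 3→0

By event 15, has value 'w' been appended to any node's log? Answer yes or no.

no

e1 timeout(1): 1[prim,v=1,-]
e2 deliver 1→0: 0[back,v=1,-]
e3 deliver 1→2: 2[back,v=1,-]
e4 deliver 1→3: 3[back,v=1,-]
e5 deliver 1→4: 4[back,v=1,-]
e6 deliver 4→1: ·
e7 propose(1,'x'): ·
e8 deliver 2→0: ·
e9 crash(0): 0[✗back,v=1,-]
e10 propose(1,'w'): ·
e11 deliver 1→0: ·
e12 deliver 0→1: ·
e13 deliver 1→4: 4[back,v=1,x]
e14 deliver 4→1: ·
e15 deliver 1→2: 2[back,v=1,x]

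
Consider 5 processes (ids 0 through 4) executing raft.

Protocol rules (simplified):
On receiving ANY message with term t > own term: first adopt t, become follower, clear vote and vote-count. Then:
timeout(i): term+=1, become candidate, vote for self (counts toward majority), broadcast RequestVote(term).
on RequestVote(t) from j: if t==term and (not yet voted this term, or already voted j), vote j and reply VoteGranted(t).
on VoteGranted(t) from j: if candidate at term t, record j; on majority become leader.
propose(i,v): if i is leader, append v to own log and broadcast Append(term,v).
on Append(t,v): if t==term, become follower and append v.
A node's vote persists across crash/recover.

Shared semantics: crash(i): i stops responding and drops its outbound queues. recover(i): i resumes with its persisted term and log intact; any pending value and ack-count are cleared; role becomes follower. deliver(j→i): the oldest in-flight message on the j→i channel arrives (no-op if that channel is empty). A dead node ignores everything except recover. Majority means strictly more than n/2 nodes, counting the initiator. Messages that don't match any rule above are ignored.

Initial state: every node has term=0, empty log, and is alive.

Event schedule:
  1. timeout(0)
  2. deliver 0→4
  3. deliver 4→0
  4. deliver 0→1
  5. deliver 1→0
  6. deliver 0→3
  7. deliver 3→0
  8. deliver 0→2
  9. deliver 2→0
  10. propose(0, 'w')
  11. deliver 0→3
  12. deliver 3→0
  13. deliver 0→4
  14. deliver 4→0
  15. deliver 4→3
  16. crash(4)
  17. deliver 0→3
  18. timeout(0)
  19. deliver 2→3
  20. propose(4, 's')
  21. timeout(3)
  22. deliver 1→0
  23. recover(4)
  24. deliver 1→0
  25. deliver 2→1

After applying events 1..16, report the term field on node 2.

[1] timeout(0) → N0(cand t1 [-])
[2] deliver 0→4 → N4(foll t1 [-])
[3] deliver 4→0 → ∅
[4] deliver 0→1 → N1(foll t1 [-])
[5] deliver 1→0 → N0(lead t1 [-])
[6] deliver 0→3 → N3(foll t1 [-])
[7] deliver 3→0 → ∅
[8] deliver 0→2 → N2(foll t1 [-])
[9] deliver 2→0 → ∅
[10] propose(0,'w') → N0(lead t1 [w])
[11] deliver 0→3 → N3(foll t1 [w])
[12] deliver 3→0 → ∅
[13] deliver 0→4 → N4(foll t1 [w])
[14] deliver 4→0 → ∅
[15] deliver 4→3 → ∅
[16] crash(4) → N4(✗foll t1 [w])

1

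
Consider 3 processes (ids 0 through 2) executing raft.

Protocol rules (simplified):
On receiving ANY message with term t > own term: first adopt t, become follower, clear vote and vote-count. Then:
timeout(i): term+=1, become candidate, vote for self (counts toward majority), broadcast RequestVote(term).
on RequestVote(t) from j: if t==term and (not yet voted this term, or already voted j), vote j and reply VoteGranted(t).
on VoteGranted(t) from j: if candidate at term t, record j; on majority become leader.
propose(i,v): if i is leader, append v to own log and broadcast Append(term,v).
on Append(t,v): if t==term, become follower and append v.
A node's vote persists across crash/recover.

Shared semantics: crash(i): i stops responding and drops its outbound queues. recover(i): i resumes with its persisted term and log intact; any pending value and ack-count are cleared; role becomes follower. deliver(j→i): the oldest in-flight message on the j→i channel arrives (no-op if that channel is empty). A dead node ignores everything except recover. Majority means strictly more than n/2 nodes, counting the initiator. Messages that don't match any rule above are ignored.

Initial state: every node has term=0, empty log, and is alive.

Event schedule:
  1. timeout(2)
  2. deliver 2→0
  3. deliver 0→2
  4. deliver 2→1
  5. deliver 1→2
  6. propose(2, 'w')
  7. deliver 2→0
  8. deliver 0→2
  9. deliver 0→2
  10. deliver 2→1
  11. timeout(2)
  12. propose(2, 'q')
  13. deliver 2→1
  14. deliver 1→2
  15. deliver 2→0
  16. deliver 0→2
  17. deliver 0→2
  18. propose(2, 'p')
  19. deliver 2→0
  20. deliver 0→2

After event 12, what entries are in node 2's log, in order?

[1] timeout(2) → N2(cand t1 [-])
[2] deliver 2→0 → N0(foll t1 [-])
[3] deliver 0→2 → N2(lead t1 [-])
[4] deliver 2→1 → N1(foll t1 [-])
[5] deliver 1→2 → ∅
[6] propose(2,'w') → N2(lead t1 [w])
[7] deliver 2→0 → N0(foll t1 [w])
[8] deliver 0→2 → ∅
[9] deliver 0→2 → ∅
[10] deliver 2→1 → N1(foll t1 [w])
[11] timeout(2) → N2(cand t2 [w])
[12] propose(2,'q') → ∅

w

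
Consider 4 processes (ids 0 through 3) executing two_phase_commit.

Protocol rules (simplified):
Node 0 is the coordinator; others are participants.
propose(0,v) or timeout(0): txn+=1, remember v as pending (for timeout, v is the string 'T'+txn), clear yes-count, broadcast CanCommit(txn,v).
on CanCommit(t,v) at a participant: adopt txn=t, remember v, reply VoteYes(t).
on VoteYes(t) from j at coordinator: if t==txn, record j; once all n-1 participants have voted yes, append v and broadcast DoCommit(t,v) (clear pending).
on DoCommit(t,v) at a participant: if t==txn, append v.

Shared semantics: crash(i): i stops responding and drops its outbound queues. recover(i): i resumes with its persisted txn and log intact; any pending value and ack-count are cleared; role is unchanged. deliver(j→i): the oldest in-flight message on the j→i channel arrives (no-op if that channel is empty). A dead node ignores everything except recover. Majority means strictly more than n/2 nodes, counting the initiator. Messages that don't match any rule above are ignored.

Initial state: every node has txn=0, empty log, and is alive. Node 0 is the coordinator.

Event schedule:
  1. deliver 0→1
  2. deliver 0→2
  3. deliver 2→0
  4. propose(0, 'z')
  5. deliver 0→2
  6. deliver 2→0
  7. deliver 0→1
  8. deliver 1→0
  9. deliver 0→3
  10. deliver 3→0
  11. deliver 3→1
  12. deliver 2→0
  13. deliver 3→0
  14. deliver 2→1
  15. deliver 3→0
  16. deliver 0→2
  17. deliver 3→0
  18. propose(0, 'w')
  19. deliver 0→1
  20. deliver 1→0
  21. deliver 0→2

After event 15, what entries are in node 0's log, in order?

z

after 1 — deliver 0→1: ·
after 2 — deliver 0→2: ·
after 3 — deliver 2→0: ·
after 4 — propose(0,'z'): n0:coor/t1/[-]
after 5 — deliver 0→2: n2:part/t1/[-]
after 6 — deliver 2→0: ·
after 7 — deliver 0→1: n1:part/t1/[-]
after 8 — deliver 1→0: ·
after 9 — deliver 0→3: n3:part/t1/[-]
after 10 — deliver 3→0: n0:coor/t1/[z]
after 11 — deliver 3→1: ·
after 12 — deliver 2→0: ·
after 13 — deliver 3→0: ·
after 14 — deliver 2→1: ·
after 15 — deliver 3→0: ·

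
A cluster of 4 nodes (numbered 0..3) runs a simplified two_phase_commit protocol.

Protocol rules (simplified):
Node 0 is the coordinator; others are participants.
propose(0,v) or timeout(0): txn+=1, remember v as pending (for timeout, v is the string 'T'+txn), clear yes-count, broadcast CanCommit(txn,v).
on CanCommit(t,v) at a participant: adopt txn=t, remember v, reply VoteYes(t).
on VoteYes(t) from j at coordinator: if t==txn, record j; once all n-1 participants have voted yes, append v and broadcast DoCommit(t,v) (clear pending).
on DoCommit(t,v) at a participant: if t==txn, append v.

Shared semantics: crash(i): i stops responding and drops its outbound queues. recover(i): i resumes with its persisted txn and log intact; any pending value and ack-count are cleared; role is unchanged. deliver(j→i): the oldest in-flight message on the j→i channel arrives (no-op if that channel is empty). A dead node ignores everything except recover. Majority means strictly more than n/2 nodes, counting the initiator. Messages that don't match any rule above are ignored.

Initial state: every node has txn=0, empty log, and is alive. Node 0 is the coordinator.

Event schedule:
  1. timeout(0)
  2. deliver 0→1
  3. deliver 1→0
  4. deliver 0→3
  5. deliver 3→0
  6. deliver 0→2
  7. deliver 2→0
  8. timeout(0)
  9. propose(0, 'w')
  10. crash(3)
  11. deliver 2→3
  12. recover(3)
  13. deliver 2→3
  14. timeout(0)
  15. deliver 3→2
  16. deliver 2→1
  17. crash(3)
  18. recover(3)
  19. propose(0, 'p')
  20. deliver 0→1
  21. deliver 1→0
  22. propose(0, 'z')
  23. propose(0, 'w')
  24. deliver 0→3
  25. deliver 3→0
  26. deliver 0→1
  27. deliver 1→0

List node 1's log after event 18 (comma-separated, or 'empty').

step 1 timeout(0): 0={coor,t=1,log=-}
step 2 deliver 0→1: 1={part,t=1,log=-}
step 3 deliver 1→0: —
step 4 deliver 0→3: 3={part,t=1,log=-}
step 5 deliver 3→0: —
step 6 deliver 0→2: 2={part,t=1,log=-}
step 7 deliver 2→0: 0={coor,t=1,log=T1}
step 8 timeout(0): 0={coor,t=2,log=T1}
step 9 propose(0,'w'): 0={coor,t=3,log=T1}
step 10 crash(3): 3={✗part,t=1,log=-}
step 11 deliver 2→3: —
step 12 recover(3): 3={part,t=1,log=-}
step 13 deliver 2→3: —
step 14 timeout(0): 0={coor,t=4,log=T1}
step 15 deliver 3→2: —
step 16 deliver 2→1: —
step 17 crash(3): 3={✗part,t=1,log=-}
step 18 recover(3): 3={part,t=1,log=-}

empty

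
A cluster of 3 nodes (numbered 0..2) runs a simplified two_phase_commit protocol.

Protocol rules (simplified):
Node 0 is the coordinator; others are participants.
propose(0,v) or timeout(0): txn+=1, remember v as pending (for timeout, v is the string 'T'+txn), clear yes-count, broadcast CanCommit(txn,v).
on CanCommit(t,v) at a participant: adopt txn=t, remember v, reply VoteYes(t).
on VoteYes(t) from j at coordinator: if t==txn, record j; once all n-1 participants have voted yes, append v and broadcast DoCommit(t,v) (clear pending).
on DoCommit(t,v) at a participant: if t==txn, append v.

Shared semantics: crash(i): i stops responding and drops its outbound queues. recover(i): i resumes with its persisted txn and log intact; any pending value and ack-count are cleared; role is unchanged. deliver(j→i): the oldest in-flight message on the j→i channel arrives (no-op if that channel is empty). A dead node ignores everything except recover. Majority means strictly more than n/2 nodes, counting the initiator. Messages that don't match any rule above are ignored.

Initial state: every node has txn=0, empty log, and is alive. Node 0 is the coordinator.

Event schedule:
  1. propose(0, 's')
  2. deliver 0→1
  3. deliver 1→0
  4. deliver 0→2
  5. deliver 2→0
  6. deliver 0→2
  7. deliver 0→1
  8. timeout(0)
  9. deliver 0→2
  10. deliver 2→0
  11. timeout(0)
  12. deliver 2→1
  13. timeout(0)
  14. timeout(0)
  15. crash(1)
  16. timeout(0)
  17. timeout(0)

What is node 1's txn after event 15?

step 1 propose(0,'s'): 0={coor,t=1,log=-}
step 2 deliver 0→1: 1={part,t=1,log=-}
step 3 deliver 1→0: —
step 4 deliver 0→2: 2={part,t=1,log=-}
step 5 deliver 2→0: 0={coor,t=1,log=s}
step 6 deliver 0→2: 2={part,t=1,log=s}
step 7 deliver 0→1: 1={part,t=1,log=s}
step 8 timeout(0): 0={coor,t=2,log=s}
step 9 deliver 0→2: 2={part,t=2,log=s}
step 10 deliver 2→0: —
step 11 timeout(0): 0={coor,t=3,log=s}
step 12 deliver 2→1: —
step 13 timeout(0): 0={coor,t=4,log=s}
step 14 timeout(0): 0={coor,t=5,log=s}
step 15 crash(1): 1={✗part,t=1,log=s}

1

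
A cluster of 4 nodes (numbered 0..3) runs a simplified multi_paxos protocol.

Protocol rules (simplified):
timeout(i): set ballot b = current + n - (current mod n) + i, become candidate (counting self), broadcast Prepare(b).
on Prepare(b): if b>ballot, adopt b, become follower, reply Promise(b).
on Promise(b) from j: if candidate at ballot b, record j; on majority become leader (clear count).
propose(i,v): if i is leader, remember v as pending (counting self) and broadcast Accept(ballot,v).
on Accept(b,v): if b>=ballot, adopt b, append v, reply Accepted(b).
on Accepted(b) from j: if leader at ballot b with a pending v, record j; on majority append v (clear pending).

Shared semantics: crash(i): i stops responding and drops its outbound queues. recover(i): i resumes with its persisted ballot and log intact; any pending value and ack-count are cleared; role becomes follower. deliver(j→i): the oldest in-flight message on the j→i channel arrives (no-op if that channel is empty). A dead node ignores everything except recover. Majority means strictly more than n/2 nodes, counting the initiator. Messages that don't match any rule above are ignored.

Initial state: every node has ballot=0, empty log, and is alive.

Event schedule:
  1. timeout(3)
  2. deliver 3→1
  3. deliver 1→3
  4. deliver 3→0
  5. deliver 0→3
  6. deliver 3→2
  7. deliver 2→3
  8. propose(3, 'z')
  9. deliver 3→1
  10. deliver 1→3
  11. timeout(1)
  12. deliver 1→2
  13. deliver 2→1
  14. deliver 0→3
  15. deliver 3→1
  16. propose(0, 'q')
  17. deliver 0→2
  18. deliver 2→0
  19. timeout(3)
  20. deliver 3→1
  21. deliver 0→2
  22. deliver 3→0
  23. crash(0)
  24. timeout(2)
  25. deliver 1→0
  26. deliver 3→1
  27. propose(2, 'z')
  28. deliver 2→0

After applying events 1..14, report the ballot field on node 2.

9

step 1 timeout(3): 3={cand,b=7,log=-}
step 2 deliver 3→1: 1={foll,b=7,log=-}
step 3 deliver 1→3: —
step 4 deliver 3→0: 0={foll,b=7,log=-}
step 5 deliver 0→3: 3={lead,b=7,log=-}
step 6 deliver 3→2: 2={foll,b=7,log=-}
step 7 deliver 2→3: —
step 8 propose(3,'z'): —
step 9 deliver 3→1: 1={foll,b=7,log=z}
step 10 deliver 1→3: —
step 11 timeout(1): 1={cand,b=9,log=z}
step 12 deliver 1→2: 2={foll,b=9,log=-}
step 13 deliver 2→1: —
step 14 deliver 0→3: —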